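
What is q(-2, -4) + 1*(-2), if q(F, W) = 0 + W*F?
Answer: 6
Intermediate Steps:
q(F, W) = F*W (q(F, W) = 0 + F*W = F*W)
q(-2, -4) + 1*(-2) = -2*(-4) + 1*(-2) = 8 - 2 = 6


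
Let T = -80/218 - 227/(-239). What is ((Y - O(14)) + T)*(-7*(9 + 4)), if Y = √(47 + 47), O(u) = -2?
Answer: -6122935/26051 - 91*√94 ≈ -1117.3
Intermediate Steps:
Y = √94 ≈ 9.6954
T = 15183/26051 (T = -80*1/218 - 227*(-1/239) = -40/109 + 227/239 = 15183/26051 ≈ 0.58282)
((Y - O(14)) + T)*(-7*(9 + 4)) = ((√94 - 1*(-2)) + 15183/26051)*(-7*(9 + 4)) = ((√94 + 2) + 15183/26051)*(-7*13) = ((2 + √94) + 15183/26051)*(-91) = (67285/26051 + √94)*(-91) = -6122935/26051 - 91*√94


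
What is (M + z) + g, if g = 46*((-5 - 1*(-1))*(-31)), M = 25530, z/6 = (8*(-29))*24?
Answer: -2174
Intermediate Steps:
z = -33408 (z = 6*((8*(-29))*24) = 6*(-232*24) = 6*(-5568) = -33408)
g = 5704 (g = 46*((-5 + 1)*(-31)) = 46*(-4*(-31)) = 46*124 = 5704)
(M + z) + g = (25530 - 33408) + 5704 = -7878 + 5704 = -2174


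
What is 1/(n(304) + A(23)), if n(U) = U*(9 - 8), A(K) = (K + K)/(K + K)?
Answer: 1/305 ≈ 0.0032787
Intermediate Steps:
A(K) = 1 (A(K) = (2*K)/((2*K)) = (2*K)*(1/(2*K)) = 1)
n(U) = U (n(U) = U*1 = U)
1/(n(304) + A(23)) = 1/(304 + 1) = 1/305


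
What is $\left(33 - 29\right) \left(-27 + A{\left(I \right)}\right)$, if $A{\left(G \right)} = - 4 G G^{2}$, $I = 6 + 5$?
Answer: $-21404$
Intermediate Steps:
$I = 11$
$A{\left(G \right)} = - 4 G^{3}$
$\left(33 - 29\right) \left(-27 + A{\left(I \right)}\right) = \left(33 - 29\right) \left(-27 - 4 \cdot 11^{3}\right) = \left(33 - 29\right) \left(-27 - 5324\right) = 4 \left(-5351\right) = -21404$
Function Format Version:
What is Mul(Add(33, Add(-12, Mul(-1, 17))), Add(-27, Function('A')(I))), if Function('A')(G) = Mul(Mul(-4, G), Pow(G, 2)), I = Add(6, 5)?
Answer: -21404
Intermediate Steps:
I = 11
Function('A')(G) = Mul(-4, Pow(G, 3))
Mul(Add(33, Add(-12, Mul(-1, 17))), Add(-27, Function('A')(I))) = Mul(Add(33, Add(-12, Mul(-1, 17))), Add(-27, Mul(-4, Pow(11, 3)))) = Mul(Add(33, Add(-12, -17)), Add(-27, Mul(-4, 1331))) = Mul(Add(33, -29), Add(-27, -5324)) = Mul(4, -5351) = -21404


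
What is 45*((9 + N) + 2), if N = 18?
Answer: 1305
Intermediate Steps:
45*((9 + N) + 2) = 45*((9 + 18) + 2) = 45*(27 + 2) = 45*29 = 1305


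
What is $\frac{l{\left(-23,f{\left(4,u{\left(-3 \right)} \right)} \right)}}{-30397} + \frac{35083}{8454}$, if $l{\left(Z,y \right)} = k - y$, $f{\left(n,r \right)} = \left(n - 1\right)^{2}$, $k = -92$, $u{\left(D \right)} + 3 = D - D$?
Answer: $\frac{1067271805}{256976238} \approx 4.1532$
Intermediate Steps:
$u{\left(D \right)} = -3$ ($u{\left(D \right)} = -3 + \left(D - D\right) = -3 + 0 = -3$)
$f{\left(n,r \right)} = \left(-1 + n\right)^{2}$
$l{\left(Z,y \right)} = -92 - y$
$\frac{l{\left(-23,f{\left(4,u{\left(-3 \right)} \right)} \right)}}{-30397} + \frac{35083}{8454} = \frac{-92 - \left(-1 + 4\right)^{2}}{-30397} + \frac{35083}{8454} = \left(-92 - 3^{2}\right) \left(- \frac{1}{30397}\right) + 35083 \cdot \frac{1}{8454} = \left(-92 - 9\right) \left(- \frac{1}{30397}\right) + \frac{35083}{8454} = \left(-101\right) \left(- \frac{1}{30397}\right) + \frac{35083}{8454} = \frac{101}{30397} + \frac{35083}{8454} = \frac{1067271805}{256976238}$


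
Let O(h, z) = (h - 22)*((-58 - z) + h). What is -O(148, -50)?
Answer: -17640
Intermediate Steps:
O(h, z) = (-22 + h)*(-58 + h - z)
-O(148, -50) = -(1276 + 148² - 80*148 + 22*(-50) - 1*148*(-50)) = -(1276 + 21904 - 11840 - 1100 + 7400) = -1*17640 = -17640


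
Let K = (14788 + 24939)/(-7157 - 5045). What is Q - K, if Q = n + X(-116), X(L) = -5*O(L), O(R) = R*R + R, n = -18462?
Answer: -1039106997/12202 ≈ -85159.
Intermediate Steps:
K = -39727/12202 (K = 39727/(-12202) = 39727*(-1/12202) = -39727/12202 ≈ -3.2558)
O(R) = R + R² (O(R) = R² + R = R + R²)
X(L) = -5*L*(1 + L)
Q = -85162 (Q = -18462 - 5*(-116)*(1 - 116) = -18462 - 5*(-116)*(-115) = -18462 - 66700 = -85162)
Q - K = -85162 - 1*(-39727/12202) = -85162 + 39727/12202 = -1039106997/12202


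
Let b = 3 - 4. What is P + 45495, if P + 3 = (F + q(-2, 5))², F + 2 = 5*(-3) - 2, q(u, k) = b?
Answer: 45892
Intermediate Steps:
b = -1
q(u, k) = -1
F = -19 (F = -2 + (5*(-3) - 2) = -2 + (-15 - 2) = -2 - 17 = -19)
P = 397 (P = -3 + (-19 - 1)² = -3 + (-20)² = -3 + 400 = 397)
P + 45495 = 397 + 45495 = 45892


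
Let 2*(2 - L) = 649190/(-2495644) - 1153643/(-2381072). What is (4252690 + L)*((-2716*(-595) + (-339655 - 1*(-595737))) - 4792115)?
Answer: -36895539911624734197516175/2971154025184 ≈ -1.2418e+13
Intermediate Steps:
L = 5608979525515/2971154025184 (L = 2 - (649190/(-2495644) - 1153643/(-2381072))/2 = 2 - (649190*(-1/2495644) - 1153643*(-1/2381072))/2 = 2 - (-324595/1247822 + 1153643/2381072)/2 = 2 - ½*333328524853/1485577012592 = 2 - 333328524853/2971154025184 = 5608979525515/2971154025184 ≈ 1.8878)
(4252690 + L)*((-2716*(-595) + (-339655 - 1*(-595737))) - 4792115) = (4252690 + 5608979525515/2971154025184)*((-2716*(-595) + (-339655 - 1*(-595737))) - 4792115) = 12635402620339270475*((1616020 + (-339655 + 595737)) - 4792115)/2971154025184 = 12635402620339270475*((1616020 + 256082) - 4792115)/2971154025184 = 12635402620339270475*(1872102 - 4792115)/2971154025184 = (12635402620339270475/2971154025184)*(-2920013) = -36895539911624734197516175/2971154025184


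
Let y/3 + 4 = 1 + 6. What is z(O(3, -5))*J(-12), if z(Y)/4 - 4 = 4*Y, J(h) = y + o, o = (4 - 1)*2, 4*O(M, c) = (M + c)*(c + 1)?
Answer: 720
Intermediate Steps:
y = 9 (y = -12 + 3*(1 + 6) = -12 + 3*7 = -12 + 21 = 9)
O(M, c) = (1 + c)*(M + c)/4 (O(M, c) = ((M + c)*(c + 1))/4 = ((M + c)*(1 + c))/4 = ((1 + c)*(M + c))/4 = (1 + c)*(M + c)/4)
o = 6 (o = 3*2 = 6)
J(h) = 15 (J(h) = 9 + 6 = 15)
z(Y) = 16 + 16*Y (z(Y) = 16 + 4*(4*Y) = 16 + 16*Y)
z(O(3, -5))*J(-12) = (16 + 16*((¼)*3 + (¼)*(-5) + (¼)*(-5)² + (¼)*3*(-5)))*15 = (16 + 16*(¾ - 5/4 + (¼)*25 - 15/4))*15 = (16 + 16*(¾ - 5/4 + 25/4 - 15/4))*15 = (16 + 16*2)*15 = (16 + 32)*15 = 48*15 = 720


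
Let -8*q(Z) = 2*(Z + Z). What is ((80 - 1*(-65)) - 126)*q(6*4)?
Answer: -228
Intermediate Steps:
q(Z) = -Z/2 (q(Z) = -(Z + Z)/4 = -2*Z/4 = -Z/2)
((80 - 1*(-65)) - 126)*q(6*4) = ((80 - 1*(-65)) - 126)*(-3*4) = ((80 + 65) - 126)*(-½*24) = (145 - 126)*(-12) = 19*(-12) = -228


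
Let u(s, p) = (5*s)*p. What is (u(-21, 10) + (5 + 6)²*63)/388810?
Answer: 6573/388810 ≈ 0.016905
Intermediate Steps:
u(s, p) = 5*p*s
(u(-21, 10) + (5 + 6)²*63)/388810 = (5*10*(-21) + (5 + 6)²*63)/388810 = (-1050 + 11²*63)*(1/388810) = (-1050 + 121*63)*(1/388810) = (-1050 + 7623)*(1/388810) = 6573*(1/388810) = 6573/388810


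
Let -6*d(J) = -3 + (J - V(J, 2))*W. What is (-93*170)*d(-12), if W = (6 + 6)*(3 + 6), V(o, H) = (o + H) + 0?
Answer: -577065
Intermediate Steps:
V(o, H) = H + o (V(o, H) = (H + o) + 0 = H + o)
W = 108 (W = 12*9 = 108)
d(J) = 73/2 (d(J) = -(-3 + (J - (2 + J))*108)/6 = -(-3 + (J + (-2 - J))*108)/6 = -(-3 - 2*108)/6 = -(-3 - 216)/6 = -⅙*(-219) = 73/2)
(-93*170)*d(-12) = -93*170*(73/2) = -15810*73/2 = -577065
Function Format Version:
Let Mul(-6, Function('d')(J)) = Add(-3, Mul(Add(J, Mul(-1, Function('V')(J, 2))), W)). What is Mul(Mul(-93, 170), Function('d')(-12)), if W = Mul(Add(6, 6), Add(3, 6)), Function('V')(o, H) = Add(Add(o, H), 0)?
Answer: -577065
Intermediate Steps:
Function('V')(o, H) = Add(H, o) (Function('V')(o, H) = Add(Add(H, o), 0) = Add(H, o))
W = 108 (W = Mul(12, 9) = 108)
Function('d')(J) = Rational(73, 2) (Function('d')(J) = Mul(Rational(-1, 6), Add(-3, Mul(Add(J, Mul(-1, Add(2, J))), 108))) = Mul(Rational(-1, 6), Add(-3, Mul(Add(J, Add(-2, Mul(-1, J))), 108))) = Mul(Rational(-1, 6), Add(-3, Mul(-2, 108))) = Mul(Rational(-1, 6), Add(-3, -216)) = Mul(Rational(-1, 6), -219) = Rational(73, 2))
Mul(Mul(-93, 170), Function('d')(-12)) = Mul(Mul(-93, 170), Rational(73, 2)) = Mul(-15810, Rational(73, 2)) = -577065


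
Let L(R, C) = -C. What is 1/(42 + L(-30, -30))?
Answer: 1/72 ≈ 0.013889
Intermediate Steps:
1/(42 + L(-30, -30)) = 1/(42 - 1*(-30)) = 1/(42 + 30) = 1/72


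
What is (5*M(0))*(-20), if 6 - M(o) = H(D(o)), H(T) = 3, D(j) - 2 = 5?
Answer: -300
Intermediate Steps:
D(j) = 7 (D(j) = 2 + 5 = 7)
M(o) = 3 (M(o) = 6 - 1*3 = 6 - 3 = 3)
(5*M(0))*(-20) = (5*3)*(-20) = 15*(-20) = -300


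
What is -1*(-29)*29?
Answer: 841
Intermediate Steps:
-1*(-29)*29 = 29*29 = 841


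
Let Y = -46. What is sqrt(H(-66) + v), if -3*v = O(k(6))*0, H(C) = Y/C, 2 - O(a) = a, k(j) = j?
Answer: sqrt(759)/33 ≈ 0.83485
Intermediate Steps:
O(a) = 2 - a
H(C) = -46/C
v = 0 (v = -(2 - 1*6)*0/3 = -(2 - 6)*0/3 = -(-4)*0/3 = -1/3*0 = 0)
sqrt(H(-66) + v) = sqrt(-46/(-66) + 0) = sqrt(-46*(-1/66) + 0) = sqrt(23/33 + 0) = sqrt(23/33) = sqrt(759)/33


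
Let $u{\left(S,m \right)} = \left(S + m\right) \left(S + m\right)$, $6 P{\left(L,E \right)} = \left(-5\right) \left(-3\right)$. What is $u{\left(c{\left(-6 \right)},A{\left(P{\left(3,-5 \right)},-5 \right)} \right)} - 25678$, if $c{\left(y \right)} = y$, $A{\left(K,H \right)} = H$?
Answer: $-25557$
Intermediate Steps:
$P{\left(L,E \right)} = \frac{5}{2}$ ($P{\left(L,E \right)} = \frac{\left(-5\right) \left(-3\right)}{6} = \frac{1}{6} \cdot 15 = \frac{5}{2}$)
$u{\left(S,m \right)} = \left(S + m\right)^{2}$
$u{\left(c{\left(-6 \right)},A{\left(P{\left(3,-5 \right)},-5 \right)} \right)} - 25678 = \left(-6 - 5\right)^{2} - 25678 = \left(-11\right)^{2} - 25678 = 121 - 25678 = -25557$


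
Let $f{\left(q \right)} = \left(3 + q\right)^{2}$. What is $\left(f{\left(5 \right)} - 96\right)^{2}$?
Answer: $1024$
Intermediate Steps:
$\left(f{\left(5 \right)} - 96\right)^{2} = \left(\left(3 + 5\right)^{2} - 96\right)^{2} = \left(8^{2} - 96\right)^{2} = \left(64 - 96\right)^{2} = \left(-32\right)^{2} = 1024$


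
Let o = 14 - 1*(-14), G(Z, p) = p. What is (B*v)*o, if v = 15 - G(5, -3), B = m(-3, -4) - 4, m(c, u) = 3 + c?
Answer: -2016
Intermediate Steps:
B = -4 (B = (3 - 3) - 4 = 0 - 4 = -4)
v = 18 (v = 15 - 1*(-3) = 15 + 3 = 18)
o = 28 (o = 14 + 14 = 28)
(B*v)*o = -4*18*28 = -72*28 = -2016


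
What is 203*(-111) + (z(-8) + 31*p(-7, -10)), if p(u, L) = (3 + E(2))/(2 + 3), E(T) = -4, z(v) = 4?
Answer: -112676/5 ≈ -22535.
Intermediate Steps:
p(u, L) = -⅕ (p(u, L) = (3 - 4)/(2 + 3) = -1/5 = -1*⅕ = -⅕)
203*(-111) + (z(-8) + 31*p(-7, -10)) = 203*(-111) + (4 + 31*(-⅕)) = -22533 + (4 - 31/5) = -22533 - 11/5 = -112676/5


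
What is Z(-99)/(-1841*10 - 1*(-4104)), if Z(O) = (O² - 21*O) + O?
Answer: -11781/14306 ≈ -0.82350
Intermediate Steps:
Z(O) = O² - 20*O
Z(-99)/(-1841*10 - 1*(-4104)) = (-99*(-20 - 99))/(-1841*10 - 1*(-4104)) = (-99*(-119))/(-18410 + 4104) = 11781/(-14306) = 11781*(-1/14306) = -11781/14306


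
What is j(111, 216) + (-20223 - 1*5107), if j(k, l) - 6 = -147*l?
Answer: -57076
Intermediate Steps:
j(k, l) = 6 - 147*l
j(111, 216) + (-20223 - 1*5107) = (6 - 147*216) + (-20223 - 1*5107) = (6 - 31752) + (-20223 - 5107) = -31746 - 25330 = -57076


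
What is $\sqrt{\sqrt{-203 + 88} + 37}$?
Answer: $\sqrt{37 + i \sqrt{115}} \approx 6.145 + 0.87256 i$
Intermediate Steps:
$\sqrt{\sqrt{-203 + 88} + 37} = \sqrt{\sqrt{-115} + 37} = \sqrt{i \sqrt{115} + 37} = \sqrt{37 + i \sqrt{115}}$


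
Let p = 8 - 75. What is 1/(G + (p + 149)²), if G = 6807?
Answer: 1/13531 ≈ 7.3904e-5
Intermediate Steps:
p = -67
1/(G + (p + 149)²) = 1/(6807 + (-67 + 149)²) = 1/(6807 + 82²) = 1/(6807 + 6724) = 1/13531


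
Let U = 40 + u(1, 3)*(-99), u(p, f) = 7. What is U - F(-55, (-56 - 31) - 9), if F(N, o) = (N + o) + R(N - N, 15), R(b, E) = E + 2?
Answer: -519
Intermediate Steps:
R(b, E) = 2 + E
U = -653 (U = 40 + 7*(-99) = 40 - 693 = -653)
F(N, o) = 17 + N + o (F(N, o) = (N + o) + (2 + 15) = (N + o) + 17 = 17 + N + o)
U - F(-55, (-56 - 31) - 9) = -653 - (17 - 55 + ((-56 - 31) - 9)) = -653 - (17 - 55 + (-87 - 9)) = -653 - (17 - 55 - 96) = -653 - 1*(-134) = -653 + 134 = -519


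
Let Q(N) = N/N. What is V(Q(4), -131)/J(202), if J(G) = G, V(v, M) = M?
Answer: -131/202 ≈ -0.64851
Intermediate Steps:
Q(N) = 1
V(Q(4), -131)/J(202) = -131/202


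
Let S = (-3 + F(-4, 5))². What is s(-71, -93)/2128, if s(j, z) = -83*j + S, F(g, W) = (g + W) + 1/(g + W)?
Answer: 421/152 ≈ 2.7697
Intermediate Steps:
F(g, W) = W + g + 1/(W + g) (F(g, W) = (W + g) + 1/(W + g) = W + g + 1/(W + g))
S = 1 (S = (-3 + (1 + 5² + (-4)² + 2*5*(-4))/(5 - 4))² = (-3 + (1 + 25 + 16 - 40)/1)² = (-3 + 1*2)² = (-3 + 2)² = (-1)² = 1)
s(j, z) = 1 - 83*j (s(j, z) = -83*j + 1 = 1 - 83*j)
s(-71, -93)/2128 = (1 - 83*(-71))/2128 = (1 + 5893)*(1/2128) = 5894*(1/2128) = 421/152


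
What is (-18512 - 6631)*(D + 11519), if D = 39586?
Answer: -1284933015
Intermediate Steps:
(-18512 - 6631)*(D + 11519) = (-18512 - 6631)*(39586 + 11519) = -25143*51105 = -1284933015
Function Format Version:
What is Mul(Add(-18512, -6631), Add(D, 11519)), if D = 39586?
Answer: -1284933015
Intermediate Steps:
Mul(Add(-18512, -6631), Add(D, 11519)) = Mul(Add(-18512, -6631), Add(39586, 11519)) = Mul(-25143, 51105) = -1284933015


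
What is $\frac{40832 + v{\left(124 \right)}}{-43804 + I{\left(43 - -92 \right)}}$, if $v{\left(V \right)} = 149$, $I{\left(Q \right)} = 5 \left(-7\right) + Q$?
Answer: $- \frac{40981}{43704} \approx -0.93769$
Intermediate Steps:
$I{\left(Q \right)} = -35 + Q$
$\frac{40832 + v{\left(124 \right)}}{-43804 + I{\left(43 - -92 \right)}} = \frac{40832 + 149}{-43804 + \left(-35 + \left(43 - -92\right)\right)} = \frac{40981}{-43804 + \left(-35 + \left(43 + 92\right)\right)} = \frac{40981}{-43804 + \left(-35 + 135\right)} = \frac{40981}{-43804 + 100} = \frac{40981}{-43704} = 40981 \left(- \frac{1}{43704}\right) = - \frac{40981}{43704}$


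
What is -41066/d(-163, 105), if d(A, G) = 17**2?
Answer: -41066/289 ≈ -142.10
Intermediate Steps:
d(A, G) = 289
-41066/d(-163, 105) = -41066/289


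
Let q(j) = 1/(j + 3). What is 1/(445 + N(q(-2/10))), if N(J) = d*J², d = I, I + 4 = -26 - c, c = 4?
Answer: 98/43185 ≈ 0.0022693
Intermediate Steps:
q(j) = 1/(3 + j)
I = -34 (I = -4 + (-26 - 1*4) = -4 + (-26 - 4) = -4 - 30 = -34)
d = -34
N(J) = -34*J²
1/(445 + N(q(-2/10))) = 1/(445 - 34/(3 - 2/10)²) = 1/(445 - 34/(3 - 2*⅒)²) = 1/(445 - 34/(3 - ⅕)²) = 1/(445 - 34*(1/(14/5))²) = 1/(445 - 34*(5/14)²) = 1/(445 - 34*25/196) = 1/(445 - 425/98) = 1/(43185/98) = 98/43185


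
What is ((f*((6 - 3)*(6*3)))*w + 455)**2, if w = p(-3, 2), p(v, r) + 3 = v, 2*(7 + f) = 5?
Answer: 3659569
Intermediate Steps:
f = -9/2 (f = -7 + (1/2)*5 = -7 + 5/2 = -9/2 ≈ -4.5000)
p(v, r) = -3 + v
w = -6 (w = -3 - 3 = -6)
((f*((6 - 3)*(6*3)))*w + 455)**2 = (-9*(6 - 3)*6*3/2*(-6) + 455)**2 = (-27*18/2*(-6) + 455)**2 = (-9/2*54*(-6) + 455)**2 = (-243*(-6) + 455)**2 = (1458 + 455)**2 = 1913**2 = 3659569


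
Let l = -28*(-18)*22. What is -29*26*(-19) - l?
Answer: 3238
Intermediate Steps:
l = 11088 (l = 504*22 = 11088)
-29*26*(-19) - l = -29*26*(-19) - 1*11088 = -754*(-19) - 11088 = 14326 - 11088 = 3238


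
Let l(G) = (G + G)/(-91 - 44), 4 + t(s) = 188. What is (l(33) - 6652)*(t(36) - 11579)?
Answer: 682245998/9 ≈ 7.5805e+7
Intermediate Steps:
t(s) = 184 (t(s) = -4 + 188 = 184)
l(G) = -2*G/135 (l(G) = (2*G)/(-135) = (2*G)*(-1/135) = -2*G/135)
(l(33) - 6652)*(t(36) - 11579) = (-2/135*33 - 6652)*(184 - 11579) = (-22/45 - 6652)*(-11395) = -299362/45*(-11395) = 682245998/9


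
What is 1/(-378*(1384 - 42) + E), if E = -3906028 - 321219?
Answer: -1/4734523 ≈ -2.1121e-7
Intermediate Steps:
E = -4227247
1/(-378*(1384 - 42) + E) = 1/(-378*(1384 - 42) - 4227247) = 1/(-378*1342 - 4227247) = 1/(-507276 - 4227247) = 1/(-4734523) = -1/4734523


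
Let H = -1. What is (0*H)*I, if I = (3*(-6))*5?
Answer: 0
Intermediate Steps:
I = -90 (I = -18*5 = -90)
(0*H)*I = (0*(-1))*(-90) = 0*(-90) = 0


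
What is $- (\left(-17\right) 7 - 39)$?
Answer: $158$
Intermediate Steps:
$- (\left(-17\right) 7 - 39) = - (-119 - 39) = \left(-1\right) \left(-158\right) = 158$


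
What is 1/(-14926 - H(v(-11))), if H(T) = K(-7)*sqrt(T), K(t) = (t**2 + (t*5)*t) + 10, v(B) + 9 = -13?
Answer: I/(2*(-7463*I + 152*sqrt(22))) ≈ -6.6391e-5 + 6.3424e-6*I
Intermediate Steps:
v(B) = -22 (v(B) = -9 - 13 = -22)
K(t) = 10 + 6*t**2 (K(t) = (t**2 + (5*t)*t) + 10 = (t**2 + 5*t**2) + 10 = 6*t**2 + 10 = 10 + 6*t**2)
H(T) = 304*sqrt(T) (H(T) = (10 + 6*(-7)**2)*sqrt(T) = (10 + 6*49)*sqrt(T) = (10 + 294)*sqrt(T) = 304*sqrt(T))
1/(-14926 - H(v(-11))) = 1/(-14926 - 304*sqrt(-22)) = 1/(-14926 - 304*I*sqrt(22))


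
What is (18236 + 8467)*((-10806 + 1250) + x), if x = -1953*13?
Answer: -933136335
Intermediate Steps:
x = -25389
(18236 + 8467)*((-10806 + 1250) + x) = (18236 + 8467)*((-10806 + 1250) - 25389) = 26703*(-9556 - 25389) = 26703*(-34945) = -933136335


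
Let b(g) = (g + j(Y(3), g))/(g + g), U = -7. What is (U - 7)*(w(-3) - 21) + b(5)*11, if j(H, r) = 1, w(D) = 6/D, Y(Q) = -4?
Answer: 1643/5 ≈ 328.60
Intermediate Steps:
b(g) = (1 + g)/(2*g) (b(g) = (g + 1)/(g + g) = (1 + g)/((2*g)) = (1 + g)*(1/(2*g)) = (1 + g)/(2*g))
(U - 7)*(w(-3) - 21) + b(5)*11 = (-7 - 7)*(6/(-3) - 21) + ((½)*(1 + 5)/5)*11 = -14*(6*(-⅓) - 21) + ((½)*(⅕)*6)*11 = -14*(-2 - 21) + (⅗)*11 = -14*(-23) + 33/5 = 322 + 33/5 = 1643/5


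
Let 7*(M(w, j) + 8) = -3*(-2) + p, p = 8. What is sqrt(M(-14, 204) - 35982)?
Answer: 2*I*sqrt(8997) ≈ 189.71*I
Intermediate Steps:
M(w, j) = -6 (M(w, j) = -8 + (-3*(-2) + 8)/7 = -8 + (6 + 8)/7 = -8 + (1/7)*14 = -8 + 2 = -6)
sqrt(M(-14, 204) - 35982) = sqrt(-6 - 35982) = sqrt(-35988) = 2*I*sqrt(8997)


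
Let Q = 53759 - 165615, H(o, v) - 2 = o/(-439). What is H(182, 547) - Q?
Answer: 49105480/439 ≈ 1.1186e+5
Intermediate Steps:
H(o, v) = 2 - o/439 (H(o, v) = 2 + o/(-439) = 2 + o*(-1/439) = 2 - o/439)
Q = -111856
H(182, 547) - Q = (2 - 1/439*182) - 1*(-111856) = (2 - 182/439) + 111856 = 696/439 + 111856 = 49105480/439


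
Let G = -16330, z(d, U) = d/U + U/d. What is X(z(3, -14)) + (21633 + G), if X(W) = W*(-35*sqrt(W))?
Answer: 5303 + 1025*I*sqrt(8610)/252 ≈ 5303.0 + 377.42*I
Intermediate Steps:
z(d, U) = U/d + d/U
X(W) = -35*W**(3/2)
X(z(3, -14)) + (21633 + G) = -35*(-14/3 + 3/(-14))**(3/2) + (21633 - 16330) = -35*(-14*1/3 + 3*(-1/14))**(3/2) + 5303 = -35*(-14/3 - 3/14)**(3/2) + 5303 = -(-1025)*I*sqrt(8610)/252 + 5303 = 1025*I*sqrt(8610)/252 + 5303 = 5303 + 1025*I*sqrt(8610)/252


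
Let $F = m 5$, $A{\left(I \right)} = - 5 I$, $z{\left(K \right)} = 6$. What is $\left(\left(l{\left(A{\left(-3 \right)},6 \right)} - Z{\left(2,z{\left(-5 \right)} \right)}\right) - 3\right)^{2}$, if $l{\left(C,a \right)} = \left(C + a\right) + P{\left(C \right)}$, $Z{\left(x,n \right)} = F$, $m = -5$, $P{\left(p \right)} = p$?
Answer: $3364$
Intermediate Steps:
$F = -25$ ($F = \left(-5\right) 5 = -25$)
$Z{\left(x,n \right)} = -25$
$l{\left(C,a \right)} = a + 2 C$ ($l{\left(C,a \right)} = \left(C + a\right) + C = a + 2 C$)
$\left(\left(l{\left(A{\left(-3 \right)},6 \right)} - Z{\left(2,z{\left(-5 \right)} \right)}\right) - 3\right)^{2} = \left(\left(\left(6 + 2 \left(\left(-5\right) \left(-3\right)\right)\right) - -25\right) - 3\right)^{2} = \left(\left(\left(6 + 2 \cdot 15\right) + 25\right) - 3\right)^{2} = \left(\left(\left(6 + 30\right) + 25\right) - 3\right)^{2} = \left(\left(36 + 25\right) - 3\right)^{2} = \left(61 - 3\right)^{2} = 58^{2} = 3364$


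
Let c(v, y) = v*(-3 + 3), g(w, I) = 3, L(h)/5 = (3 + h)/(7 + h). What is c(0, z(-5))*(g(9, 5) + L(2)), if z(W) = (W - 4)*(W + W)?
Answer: 0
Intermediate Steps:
L(h) = 5*(3 + h)/(7 + h) (L(h) = 5*((3 + h)/(7 + h)) = 5*(3 + h)/(7 + h))
z(W) = 2*W*(-4 + W) (z(W) = (-4 + W)*(2*W) = 2*W*(-4 + W))
c(v, y) = 0 (c(v, y) = v*0 = 0)
c(0, z(-5))*(g(9, 5) + L(2)) = 0*(3 + 5*(3 + 2)/(7 + 2)) = 0*(3 + 5*5/9) = 0*(3 + 5*(⅑)*5) = 0*(3 + 25/9) = 0*(52/9) = 0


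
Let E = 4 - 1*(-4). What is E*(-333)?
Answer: -2664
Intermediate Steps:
E = 8 (E = 4 + 4 = 8)
E*(-333) = 8*(-333) = -2664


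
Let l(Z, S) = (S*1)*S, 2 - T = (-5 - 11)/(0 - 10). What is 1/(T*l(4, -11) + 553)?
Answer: 5/3007 ≈ 0.0016628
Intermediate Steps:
T = ⅖ (T = 2 - (-5 - 11)/(0 - 10) = 2 - (-16)/(-10) = 2 - (-16)*(-1)/10 = 2 - 1*8/5 = 2 - 8/5 = ⅖ ≈ 0.40000)
l(Z, S) = S² (l(Z, S) = S*S = S²)
1/(T*l(4, -11) + 553) = 1/((⅖)*(-11)² + 553) = 1/((⅖)*121 + 553) = 1/(242/5 + 553) = 1/(3007/5) = 5/3007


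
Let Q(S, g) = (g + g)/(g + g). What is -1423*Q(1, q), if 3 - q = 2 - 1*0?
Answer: -1423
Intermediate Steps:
q = 1 (q = 3 - (2 - 1*0) = 3 - (2 + 0) = 3 - 1*2 = 3 - 2 = 1)
Q(S, g) = 1 (Q(S, g) = (2*g)/((2*g)) = (2*g)*(1/(2*g)) = 1)
-1423*Q(1, q) = -1423*1 = -1423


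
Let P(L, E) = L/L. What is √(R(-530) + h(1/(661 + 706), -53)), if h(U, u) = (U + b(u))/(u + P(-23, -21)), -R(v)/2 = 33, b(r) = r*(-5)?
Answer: 5*I*√898110798/17771 ≈ 8.4319*I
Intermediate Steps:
P(L, E) = 1
b(r) = -5*r
R(v) = -66 (R(v) = -2*33 = -66)
h(U, u) = (U - 5*u)/(1 + u) (h(U, u) = (U - 5*u)/(u + 1) = (U - 5*u)/(1 + u))
√(R(-530) + h(1/(661 + 706), -53)) = √(-66 + (1/(661 + 706) - 5*(-53))/(1 - 53)) = √(-66 + (1/1367 + 265)/(-52)) = √(-66 - (1/1367 + 265)/52) = √(-66 - 1/52*362256/1367) = √(-66 - 90564/17771) = √(-1263450/17771) = 5*I*√898110798/17771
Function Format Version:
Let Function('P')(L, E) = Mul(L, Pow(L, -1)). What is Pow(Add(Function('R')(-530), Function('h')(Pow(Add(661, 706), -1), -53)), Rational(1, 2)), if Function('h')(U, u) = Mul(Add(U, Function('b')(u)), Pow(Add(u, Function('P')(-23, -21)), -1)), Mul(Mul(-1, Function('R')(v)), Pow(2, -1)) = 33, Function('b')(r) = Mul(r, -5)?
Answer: Mul(Rational(5, 17771), I, Pow(898110798, Rational(1, 2))) ≈ Mul(8.4319, I)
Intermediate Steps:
Function('P')(L, E) = 1
Function('b')(r) = Mul(-5, r)
Function('R')(v) = -66 (Function('R')(v) = Mul(-2, 33) = -66)
Function('h')(U, u) = Mul(Pow(Add(1, u), -1), Add(U, Mul(-5, u))) (Function('h')(U, u) = Mul(Add(U, Mul(-5, u)), Pow(Add(u, 1), -1)) = Mul(Add(U, Mul(-5, u)), Pow(Add(1, u), -1)) = Mul(Pow(Add(1, u), -1), Add(U, Mul(-5, u))))
Pow(Add(Function('R')(-530), Function('h')(Pow(Add(661, 706), -1), -53)), Rational(1, 2)) = Pow(Add(-66, Mul(Pow(Add(1, -53), -1), Add(Pow(Add(661, 706), -1), Mul(-5, -53)))), Rational(1, 2)) = Pow(Add(-66, Mul(Pow(-52, -1), Add(Pow(1367, -1), 265))), Rational(1, 2)) = Pow(Add(-66, Mul(Rational(-1, 52), Add(Rational(1, 1367), 265))), Rational(1, 2)) = Pow(Add(-66, Mul(Rational(-1, 52), Rational(362256, 1367))), Rational(1, 2)) = Pow(Add(-66, Rational(-90564, 17771)), Rational(1, 2)) = Pow(Rational(-1263450, 17771), Rational(1, 2)) = Mul(Rational(5, 17771), I, Pow(898110798, Rational(1, 2)))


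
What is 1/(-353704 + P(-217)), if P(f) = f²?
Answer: -1/306615 ≈ -3.2614e-6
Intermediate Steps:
1/(-353704 + P(-217)) = 1/(-353704 + (-217)²) = 1/(-353704 + 47089) = 1/(-306615) = -1/306615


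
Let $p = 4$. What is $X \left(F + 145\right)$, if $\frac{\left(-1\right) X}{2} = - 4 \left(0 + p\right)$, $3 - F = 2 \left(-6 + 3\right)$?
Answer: $4928$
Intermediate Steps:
$F = 9$ ($F = 3 - 2 \left(-6 + 3\right) = 3 - 2 \left(-3\right) = 3 - -6 = 3 + 6 = 9$)
$X = 32$ ($X = - 2 \left(- 4 \left(0 + 4\right)\right) = - 2 \left(\left(-4\right) 4\right) = \left(-2\right) \left(-16\right) = 32$)
$X \left(F + 145\right) = 32 \left(9 + 145\right) = 32 \cdot 154 = 4928$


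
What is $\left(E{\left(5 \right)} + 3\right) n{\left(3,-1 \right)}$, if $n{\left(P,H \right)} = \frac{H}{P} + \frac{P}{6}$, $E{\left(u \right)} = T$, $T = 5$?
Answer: $\frac{4}{3} \approx 1.3333$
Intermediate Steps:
$E{\left(u \right)} = 5$
$n{\left(P,H \right)} = \frac{P}{6} + \frac{H}{P}$ ($n{\left(P,H \right)} = \frac{H}{P} + P \frac{1}{6} = \frac{H}{P} + \frac{P}{6} = \frac{P}{6} + \frac{H}{P}$)
$\left(E{\left(5 \right)} + 3\right) n{\left(3,-1 \right)} = \left(5 + 3\right) \left(\frac{1}{6} \cdot 3 - \frac{1}{3}\right) = 8 \left(\frac{1}{2} - \frac{1}{3}\right) = 8 \cdot \frac{1}{6} = \frac{4}{3}$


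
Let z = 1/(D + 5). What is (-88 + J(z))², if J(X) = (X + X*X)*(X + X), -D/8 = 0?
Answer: 120736144/15625 ≈ 7727.1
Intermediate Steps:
D = 0 (D = -8*0 = 0)
z = ⅕ (z = 1/(0 + 5) = 1/5 = ⅕ ≈ 0.20000)
J(X) = 2*X*(X + X²) (J(X) = (X + X²)*(2*X) = 2*X*(X + X²))
(-88 + J(z))² = (-88 + 2*(⅕)²*(1 + ⅕))² = (-88 + 2*(1/25)*(6/5))² = (-88 + 12/125)² = (-10988/125)² = 120736144/15625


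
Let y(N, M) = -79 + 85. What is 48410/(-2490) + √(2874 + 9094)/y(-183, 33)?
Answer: -4841/249 + 4*√187/3 ≈ -1.2087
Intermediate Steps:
y(N, M) = 6
48410/(-2490) + √(2874 + 9094)/y(-183, 33) = 48410/(-2490) + √(2874 + 9094)/6 = 48410*(-1/2490) + √11968*(⅙) = -4841/249 + (8*√187)*(⅙) = -4841/249 + 4*√187/3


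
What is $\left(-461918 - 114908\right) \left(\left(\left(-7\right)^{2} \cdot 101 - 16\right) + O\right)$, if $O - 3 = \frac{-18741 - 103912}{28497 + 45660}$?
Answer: $- \frac{211070035086974}{74157} \approx -2.8463 \cdot 10^{9}$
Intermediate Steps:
$O = \frac{99818}{74157}$ ($O = 3 + \frac{-18741 - 103912}{28497 + 45660} = 3 - \frac{122653}{74157} = \frac{99818}{74157} \approx 1.346$)
$\left(-461918 - 114908\right) \left(\left(\left(-7\right)^{2} \cdot 101 - 16\right) + O\right) = \left(-461918 - 114908\right) \left(\left(\left(-7\right)^{2} \cdot 101 - 16\right) + \frac{99818}{74157}\right) = \left(-461918 - 114908\right) \left(\left(49 \cdot 101 - 16\right) + \frac{99818}{74157}\right) = \left(-461918 - 114908\right) \left(\left(4949 - 16\right) + \frac{99818}{74157}\right) = - 576826 \left(4933 + \frac{99818}{74157}\right) = \left(-576826\right) \frac{365916299}{74157} = - \frac{211070035086974}{74157}$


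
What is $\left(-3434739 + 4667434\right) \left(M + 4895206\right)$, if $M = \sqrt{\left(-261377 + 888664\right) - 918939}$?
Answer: $6034295960170 + 2465390 i \sqrt{72913} \approx 6.0343 \cdot 10^{12} + 6.6571 \cdot 10^{8} i$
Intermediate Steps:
$M = 2 i \sqrt{72913}$ ($M = \sqrt{627287 - 918939} = \sqrt{-291652} = 2 i \sqrt{72913} \approx 540.05 i$)
$\left(-3434739 + 4667434\right) \left(M + 4895206\right) = \left(-3434739 + 4667434\right) \left(2 i \sqrt{72913} + 4895206\right) = 1232695 \left(4895206 + 2 i \sqrt{72913}\right) = 6034295960170 + 2465390 i \sqrt{72913}$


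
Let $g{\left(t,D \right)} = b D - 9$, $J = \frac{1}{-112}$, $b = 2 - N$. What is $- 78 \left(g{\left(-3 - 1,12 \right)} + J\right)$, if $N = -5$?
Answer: $- \frac{327561}{56} \approx -5849.3$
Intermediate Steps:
$b = 7$ ($b = 2 - -5 = 2 + 5 = 7$)
$J = - \frac{1}{112} \approx -0.0089286$
$g{\left(t,D \right)} = -9 + 7 D$ ($g{\left(t,D \right)} = 7 D - 9 = -9 + 7 D$)
$- 78 \left(g{\left(-3 - 1,12 \right)} + J\right) = - 78 \left(\left(-9 + 7 \cdot 12\right) - \frac{1}{112}\right) = - 78 \left(\left(-9 + 84\right) - \frac{1}{112}\right) = - 78 \left(75 - \frac{1}{112}\right) = \left(-78\right) \frac{8399}{112} = - \frac{327561}{56}$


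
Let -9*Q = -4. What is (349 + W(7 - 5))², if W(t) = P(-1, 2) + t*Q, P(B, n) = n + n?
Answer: 10144225/81 ≈ 1.2524e+5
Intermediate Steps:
P(B, n) = 2*n
Q = 4/9 (Q = -⅑*(-4) = 4/9 ≈ 0.44444)
W(t) = 4 + 4*t/9 (W(t) = 2*2 + t*(4/9) = 4 + 4*t/9)
(349 + W(7 - 5))² = (349 + (4 + 4*(7 - 5)/9))² = (349 + (4 + (4/9)*2))² = (349 + (4 + 8/9))² = (349 + 44/9)² = (3185/9)² = 10144225/81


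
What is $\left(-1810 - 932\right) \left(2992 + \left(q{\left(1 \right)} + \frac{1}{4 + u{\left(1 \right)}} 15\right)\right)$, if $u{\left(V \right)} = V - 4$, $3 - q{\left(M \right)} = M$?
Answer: $-8250678$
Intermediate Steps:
$q{\left(M \right)} = 3 - M$
$u{\left(V \right)} = -4 + V$
$\left(-1810 - 932\right) \left(2992 + \left(q{\left(1 \right)} + \frac{1}{4 + u{\left(1 \right)}} 15\right)\right) = \left(-1810 - 932\right) \left(2992 + \left(\left(3 - 1\right) + \frac{1}{4 + \left(-4 + 1\right)} 15\right)\right) = - 2742 \left(2992 + \left(\left(3 - 1\right) + \frac{1}{4 - 3} \cdot 15\right)\right) = - 2742 \left(2992 + \left(2 + 1^{-1} \cdot 15\right)\right) = - 2742 \left(2992 + \left(2 + 1 \cdot 15\right)\right) = - 2742 \left(2992 + \left(2 + 15\right)\right) = - 2742 \left(2992 + 17\right) = \left(-2742\right) 3009 = -8250678$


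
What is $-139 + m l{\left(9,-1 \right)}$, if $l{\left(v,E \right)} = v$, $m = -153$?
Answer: $-1516$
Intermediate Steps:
$-139 + m l{\left(9,-1 \right)} = -139 - 1377 = -1516$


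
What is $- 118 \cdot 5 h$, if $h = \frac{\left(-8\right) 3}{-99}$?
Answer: $- \frac{4720}{33} \approx -143.03$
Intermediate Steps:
$h = \frac{8}{33}$ ($h = \left(-24\right) \left(- \frac{1}{99}\right) = \frac{8}{33} \approx 0.24242$)
$- 118 \cdot 5 h = - 118 \cdot 5 \cdot \frac{8}{33} = \left(-118\right) \frac{40}{33} = - \frac{4720}{33}$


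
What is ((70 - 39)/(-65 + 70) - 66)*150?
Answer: -8970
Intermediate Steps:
((70 - 39)/(-65 + 70) - 66)*150 = (31/5 - 66)*150 = -299/5*150 = -8970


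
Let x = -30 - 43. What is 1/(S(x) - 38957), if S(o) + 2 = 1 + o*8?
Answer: -1/39542 ≈ -2.5290e-5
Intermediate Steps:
x = -73
S(o) = -1 + 8*o (S(o) = -2 + (1 + o*8) = -2 + (1 + 8*o) = -1 + 8*o)
1/(S(x) - 38957) = 1/((-1 + 8*(-73)) - 38957) = 1/((-1 - 584) - 38957) = 1/(-585 - 38957) = 1/(-39542) = -1/39542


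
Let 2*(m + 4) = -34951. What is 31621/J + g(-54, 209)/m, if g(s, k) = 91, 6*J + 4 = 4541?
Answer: 6631805500/158608983 ≈ 41.812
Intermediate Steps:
J = 4537/6 (J = -⅔ + (⅙)*4541 = -⅔ + 4541/6 = 4537/6 ≈ 756.17)
m = -34959/2 (m = -4 + (½)*(-34951) = -4 - 34951/2 = -34959/2 ≈ -17480.)
31621/J + g(-54, 209)/m = 31621/(4537/6) + 91/(-34959/2) = 31621*(6/4537) + 91*(-2/34959) = 189726/4537 - 182/34959 = 6631805500/158608983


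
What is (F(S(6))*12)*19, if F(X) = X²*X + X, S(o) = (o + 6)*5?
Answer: 49261680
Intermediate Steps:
S(o) = 30 + 5*o (S(o) = (6 + o)*5 = 30 + 5*o)
F(X) = X + X³ (F(X) = X³ + X = X + X³)
(F(S(6))*12)*19 = (((30 + 5*6) + (30 + 5*6)³)*12)*19 = (((30 + 30) + (30 + 30)³)*12)*19 = ((60 + 60³)*12)*19 = ((60 + 216000)*12)*19 = (216060*12)*19 = 2592720*19 = 49261680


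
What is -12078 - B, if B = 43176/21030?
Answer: -42340586/3505 ≈ -12080.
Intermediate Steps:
B = 7196/3505 (B = 43176*(1/21030) = 7196/3505 ≈ 2.0531)
-12078 - B = -12078 - 1*7196/3505 = -12078 - 7196/3505 = -42340586/3505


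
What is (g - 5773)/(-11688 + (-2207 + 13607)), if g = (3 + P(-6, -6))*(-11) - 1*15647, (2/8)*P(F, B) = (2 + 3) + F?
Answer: 21409/288 ≈ 74.337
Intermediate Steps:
P(F, B) = 20 + 4*F (P(F, B) = 4*((2 + 3) + F) = 4*(5 + F) = 20 + 4*F)
g = -15636 (g = (3 + (20 + 4*(-6)))*(-11) - 1*15647 = (3 + (20 - 24))*(-11) - 15647 = (3 - 4)*(-11) - 15647 = -1*(-11) - 15647 = 11 - 15647 = -15636)
(g - 5773)/(-11688 + (-2207 + 13607)) = (-15636 - 5773)/(-11688 + (-2207 + 13607)) = -21409/(-11688 + 11400) = -21409/(-288) = -21409*(-1/288) = 21409/288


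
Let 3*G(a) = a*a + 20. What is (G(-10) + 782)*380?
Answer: 312360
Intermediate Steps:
G(a) = 20/3 + a²/3 (G(a) = (a*a + 20)/3 = (a² + 20)/3 = (20 + a²)/3 = 20/3 + a²/3)
(G(-10) + 782)*380 = ((20/3 + (⅓)*(-10)²) + 782)*380 = ((20/3 + (⅓)*100) + 782)*380 = ((20/3 + 100/3) + 782)*380 = (40 + 782)*380 = 822*380 = 312360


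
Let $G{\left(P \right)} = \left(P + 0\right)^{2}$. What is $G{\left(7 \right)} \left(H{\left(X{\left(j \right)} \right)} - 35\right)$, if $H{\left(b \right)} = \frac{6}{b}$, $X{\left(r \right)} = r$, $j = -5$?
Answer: $- \frac{8869}{5} \approx -1773.8$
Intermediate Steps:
$G{\left(P \right)} = P^{2}$
$G{\left(7 \right)} \left(H{\left(X{\left(j \right)} \right)} - 35\right) = 7^{2} \left(\frac{6}{-5} - 35\right) = 49 \left(6 \left(- \frac{1}{5}\right) - 35\right) = 49 \left(- \frac{6}{5} - 35\right) = 49 \left(- \frac{181}{5}\right) = - \frac{8869}{5}$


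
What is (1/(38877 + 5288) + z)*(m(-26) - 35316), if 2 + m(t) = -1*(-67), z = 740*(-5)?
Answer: 5760383500249/44165 ≈ 1.3043e+8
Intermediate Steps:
z = -3700
m(t) = 65 (m(t) = -2 - 1*(-67) = -2 + 67 = 65)
(1/(38877 + 5288) + z)*(m(-26) - 35316) = (1/(38877 + 5288) - 3700)*(65 - 35316) = (1/44165 - 3700)*(-35251) = -163410499/44165*(-35251) = 5760383500249/44165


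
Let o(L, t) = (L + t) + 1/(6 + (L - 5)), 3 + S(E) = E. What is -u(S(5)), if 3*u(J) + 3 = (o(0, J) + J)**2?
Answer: -22/3 ≈ -7.3333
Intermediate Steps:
S(E) = -3 + E
o(L, t) = L + t + 1/(1 + L) (o(L, t) = (L + t) + 1/(6 + (-5 + L)) = (L + t) + 1/(1 + L) = L + t + 1/(1 + L))
u(J) = -1 + (1 + 2*J)**2/3 (u(J) = -1 + ((1 + 0 + J + 0**2 + 0*J)/(1 + 0) + J)**2/3 = -1 + ((1 + 0 + J + 0 + 0)/1 + J)**2/3 = -1 + (1*(1 + J) + J)**2/3 = -1 + ((1 + J) + J)**2/3 = -1 + (1 + 2*J)**2/3)
-u(S(5)) = -(-1 + (1 + 2*(-3 + 5))**2/3) = -(-1 + (1 + 2*2)**2/3) = -(-1 + (1 + 4)**2/3) = -(-1 + (1/3)*5**2) = -(-1 + (1/3)*25) = -(-1 + 25/3) = -1*22/3 = -22/3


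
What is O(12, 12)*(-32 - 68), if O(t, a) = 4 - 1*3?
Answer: -100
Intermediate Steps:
O(t, a) = 1 (O(t, a) = 4 - 3 = 1)
O(12, 12)*(-32 - 68) = 1*(-32 - 68) = 1*(-100) = -100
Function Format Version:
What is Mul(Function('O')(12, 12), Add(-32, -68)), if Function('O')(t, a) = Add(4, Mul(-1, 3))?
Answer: -100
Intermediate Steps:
Function('O')(t, a) = 1 (Function('O')(t, a) = Add(4, -3) = 1)
Mul(Function('O')(12, 12), Add(-32, -68)) = Mul(1, Add(-32, -68)) = Mul(1, -100) = -100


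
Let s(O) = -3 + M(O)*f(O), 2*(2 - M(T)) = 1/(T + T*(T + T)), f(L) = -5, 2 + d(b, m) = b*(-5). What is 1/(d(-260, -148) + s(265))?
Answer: 56286/72327511 ≈ 0.00077821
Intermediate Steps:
d(b, m) = -2 - 5*b (d(b, m) = -2 + b*(-5) = -2 - 5*b)
M(T) = 2 - 1/(2*(T + 2*T²)) (M(T) = 2 - 1/(2*(T + T*(T + T))) = 2 - 1/(2*(T + T*(2*T))) = 2 - 1/(2*(T + 2*T²)))
s(O) = -3 - 5*(-1 + 4*O + 8*O²)/(2*O*(1 + 2*O)) (s(O) = -3 + ((-1 + 4*O + 8*O²)/(2*O*(1 + 2*O)))*(-5) = -3 - 5*(-1 + 4*O + 8*O²)/(2*O*(1 + 2*O)))
1/(d(-260, -148) + s(265)) = 1/((-2 - 5*(-260)) + (½)*(5 - 52*265² - 26*265)/(265*(1 + 2*265))) = 1/((-2 + 1300) + (½)*(1/265)*(5 - 52*70225 - 6890)/(1 + 530)) = 1/(1298 + (½)*(1/265)*(5 - 3651700 - 6890)/531) = 1/(1298 + (½)*(1/265)*(1/531)*(-3658585)) = 1/(1298 - 731717/56286) = 1/(72327511/56286) = 56286/72327511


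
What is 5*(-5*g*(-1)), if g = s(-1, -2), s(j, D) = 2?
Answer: 50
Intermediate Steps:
g = 2
5*(-5*g*(-1)) = 5*(-5*2*(-1)) = 5*(-10*(-1)) = 5*10 = 50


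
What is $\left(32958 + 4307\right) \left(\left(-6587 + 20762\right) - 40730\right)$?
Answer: $-989572075$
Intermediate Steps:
$\left(32958 + 4307\right) \left(\left(-6587 + 20762\right) - 40730\right) = 37265 \left(14175 - 40730\right) = 37265 \left(-26555\right) = -989572075$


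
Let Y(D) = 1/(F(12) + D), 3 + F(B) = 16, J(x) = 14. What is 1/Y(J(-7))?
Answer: 27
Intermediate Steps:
F(B) = 13 (F(B) = -3 + 16 = 13)
Y(D) = 1/(13 + D)
1/Y(J(-7)) = 1/(1/(13 + 14)) = 1/(1/27) = 27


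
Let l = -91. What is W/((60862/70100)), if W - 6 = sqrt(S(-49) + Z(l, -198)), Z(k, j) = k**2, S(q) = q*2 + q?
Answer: 210300/30431 + 245350*sqrt(166)/30431 ≈ 110.79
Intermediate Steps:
S(q) = 3*q (S(q) = 2*q + q = 3*q)
W = 6 + 7*sqrt(166) (W = 6 + sqrt(3*(-49) + (-91)**2) = 6 + sqrt(-147 + 8281) = 6 + sqrt(8134) = 6 + 7*sqrt(166) ≈ 96.189)
W/((60862/70100)) = (6 + 7*sqrt(166))/((60862/70100)) = (6 + 7*sqrt(166))/((60862*(1/70100))) = (6 + 7*sqrt(166))/(30431/35050) = (6 + 7*sqrt(166))*(35050/30431) = 210300/30431 + 245350*sqrt(166)/30431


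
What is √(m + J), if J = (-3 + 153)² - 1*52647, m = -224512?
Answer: I*√254659 ≈ 504.64*I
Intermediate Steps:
J = -30147 (J = 150² - 52647 = 22500 - 52647 = -30147)
√(m + J) = √(-224512 - 30147) = √(-254659) = I*√254659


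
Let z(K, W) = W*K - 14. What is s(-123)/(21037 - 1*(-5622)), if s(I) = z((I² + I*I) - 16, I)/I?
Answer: 3719780/3279057 ≈ 1.1344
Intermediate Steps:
z(K, W) = -14 + K*W (z(K, W) = K*W - 14 = -14 + K*W)
s(I) = (-14 + I*(-16 + 2*I²))/I (s(I) = (-14 + ((I² + I*I) - 16)*I)/I = (-14 + ((I² + I²) - 16)*I)/I = (-14 + (2*I² - 16)*I)/I = (-14 + (-16 + 2*I²)*I)/I = (-14 + I*(-16 + 2*I²))/I)
s(-123)/(21037 - 1*(-5622)) = (-16 - 14/(-123) + 2*(-123)²)/(21037 - 1*(-5622)) = (-16 - 14*(-1/123) + 2*15129)/(21037 + 5622) = (-16 + 14/123 + 30258)/26659 = (3719780/123)*(1/26659) = 3719780/3279057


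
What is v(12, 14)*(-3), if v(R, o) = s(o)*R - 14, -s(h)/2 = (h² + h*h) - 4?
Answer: 27978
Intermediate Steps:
s(h) = 8 - 4*h² (s(h) = -2*((h² + h*h) - 4) = -2*((h² + h²) - 4) = -2*(2*h² - 4) = -2*(-4 + 2*h²) = 8 - 4*h²)
v(R, o) = -14 + R*(8 - 4*o²) (v(R, o) = (8 - 4*o²)*R - 14 = R*(8 - 4*o²) - 14 = -14 + R*(8 - 4*o²))
v(12, 14)*(-3) = (-14 + 8*12 - 4*12*14²)*(-3) = (-14 + 96 - 4*12*196)*(-3) = (-14 + 96 - 9408)*(-3) = -9326*(-3) = 27978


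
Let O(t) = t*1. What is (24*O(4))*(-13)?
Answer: -1248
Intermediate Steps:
O(t) = t
(24*O(4))*(-13) = (24*4)*(-13) = 96*(-13) = -1248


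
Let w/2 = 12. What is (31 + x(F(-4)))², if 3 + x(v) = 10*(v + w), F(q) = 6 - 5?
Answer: 77284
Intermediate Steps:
w = 24 (w = 2*12 = 24)
F(q) = 1
x(v) = 237 + 10*v (x(v) = -3 + 10*(v + 24) = -3 + 10*(24 + v) = -3 + (240 + 10*v) = 237 + 10*v)
(31 + x(F(-4)))² = (31 + (237 + 10*1))² = (31 + (237 + 10))² = (31 + 247)² = 278² = 77284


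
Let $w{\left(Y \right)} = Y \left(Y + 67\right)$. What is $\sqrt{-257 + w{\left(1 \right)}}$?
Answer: $3 i \sqrt{21} \approx 13.748 i$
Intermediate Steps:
$w{\left(Y \right)} = Y \left(67 + Y\right)$
$\sqrt{-257 + w{\left(1 \right)}} = \sqrt{-257 + 1 \left(67 + 1\right)} = \sqrt{-257 + 1 \cdot 68} = \sqrt{-257 + 68} = \sqrt{-189} = 3 i \sqrt{21}$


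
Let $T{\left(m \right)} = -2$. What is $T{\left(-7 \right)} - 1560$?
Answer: $-1562$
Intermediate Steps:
$T{\left(-7 \right)} - 1560 = -2 - 1560 = -1562$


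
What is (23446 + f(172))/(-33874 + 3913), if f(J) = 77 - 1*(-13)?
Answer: -23536/29961 ≈ -0.78555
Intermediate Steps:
f(J) = 90 (f(J) = 77 + 13 = 90)
(23446 + f(172))/(-33874 + 3913) = (23446 + 90)/(-33874 + 3913) = 23536/(-29961) = 23536*(-1/29961) = -23536/29961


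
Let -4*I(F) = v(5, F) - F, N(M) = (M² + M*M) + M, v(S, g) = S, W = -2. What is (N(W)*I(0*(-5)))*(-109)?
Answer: 1635/2 ≈ 817.50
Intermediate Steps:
N(M) = M + 2*M² (N(M) = (M² + M²) + M = 2*M² + M = M + 2*M²)
I(F) = -5/4 + F/4 (I(F) = -(5 - F)/4 = -5/4 + F/4)
(N(W)*I(0*(-5)))*(-109) = ((-2*(1 + 2*(-2)))*(-5/4 + (0*(-5))/4))*(-109) = ((-2*(1 - 4))*(-5/4 + (¼)*0))*(-109) = ((-2*(-3))*(-5/4 + 0))*(-109) = (6*(-5/4))*(-109) = -15/2*(-109) = 1635/2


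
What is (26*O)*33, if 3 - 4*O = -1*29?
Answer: 6864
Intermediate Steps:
O = 8 (O = 3/4 - (-1)*29/4 = 3/4 - 1/4*(-29) = 3/4 + 29/4 = 8)
(26*O)*33 = (26*8)*33 = 208*33 = 6864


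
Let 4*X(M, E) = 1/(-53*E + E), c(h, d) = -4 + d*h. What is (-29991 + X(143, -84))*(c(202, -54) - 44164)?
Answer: 1030713411217/624 ≈ 1.6518e+9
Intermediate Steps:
X(M, E) = -1/(208*E) (X(M, E) = 1/(4*(-53*E + E)) = 1/(4*((-52*E))) = (-1/(52*E))/4 = -1/(208*E))
(-29991 + X(143, -84))*(c(202, -54) - 44164) = (-29991 - 1/208/(-84))*((-4 - 54*202) - 44164) = (-29991 - 1/208*(-1/84))*((-4 - 10908) - 44164) = (-29991 + 1/17472)*(-10912 - 44164) = -524002751/17472*(-55076) = 1030713411217/624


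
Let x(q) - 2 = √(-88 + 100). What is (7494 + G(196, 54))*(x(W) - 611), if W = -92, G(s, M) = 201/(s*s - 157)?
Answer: -19400922947/4251 + 191142098*√3/12753 ≈ -4.5379e+6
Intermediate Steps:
G(s, M) = 201/(-157 + s²) (G(s, M) = 201/(s² - 157) = 201/(-157 + s²))
x(q) = 2 + 2*√3 (x(q) = 2 + √(-88 + 100) = 2 + √12 = 2 + 2*√3)
(7494 + G(196, 54))*(x(W) - 611) = (7494 + 201/(-157 + 196²))*((2 + 2*√3) - 611) = (7494 + 201/(-157 + 38416))*(-609 + 2*√3) = (7494 + 201/38259)*(-609 + 2*√3) = (7494 + 201*(1/38259))*(-609 + 2*√3) = (7494 + 67/12753)*(-609 + 2*√3) = 95571049*(-609 + 2*√3)/12753 = -19400922947/4251 + 191142098*√3/12753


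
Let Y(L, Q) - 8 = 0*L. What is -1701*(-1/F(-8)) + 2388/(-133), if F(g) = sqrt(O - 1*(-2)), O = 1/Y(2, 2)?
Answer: -2388/133 + 3402*sqrt(34)/17 ≈ 1148.9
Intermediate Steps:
Y(L, Q) = 8 (Y(L, Q) = 8 + 0*L = 8 + 0 = 8)
O = 1/8 ≈ 0.12500
F(g) = sqrt(34)/4 (F(g) = sqrt(1/8 - 1*(-2)) = sqrt(1/8 + 2) = sqrt(17/8) = sqrt(34)/4)
-1701*(-1/F(-8)) + 2388/(-133) = -1701*(-2*sqrt(34)/17) + 2388/(-133) = -1701*(-2*sqrt(34)/17) + 2388*(-1/133) = -(-3402)*sqrt(34)/17 - 2388/133 = 3402*sqrt(34)/17 - 2388/133 = -2388/133 + 3402*sqrt(34)/17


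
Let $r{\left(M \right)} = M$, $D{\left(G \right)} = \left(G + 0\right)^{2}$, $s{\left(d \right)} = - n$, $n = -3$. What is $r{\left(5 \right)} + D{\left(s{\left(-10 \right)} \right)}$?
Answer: $14$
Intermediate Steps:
$s{\left(d \right)} = 3$ ($s{\left(d \right)} = \left(-1\right) \left(-3\right) = 3$)
$D{\left(G \right)} = G^{2}$
$r{\left(5 \right)} + D{\left(s{\left(-10 \right)} \right)} = 5 + 3^{2} = 5 + 9 = 14$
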